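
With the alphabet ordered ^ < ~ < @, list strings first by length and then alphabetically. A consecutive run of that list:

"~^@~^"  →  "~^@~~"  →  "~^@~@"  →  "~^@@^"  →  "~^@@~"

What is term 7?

~~^^^

Continuing the enumeration 2 steps past ~^@@~: ~^@@~ → ~^@@@ → (answer).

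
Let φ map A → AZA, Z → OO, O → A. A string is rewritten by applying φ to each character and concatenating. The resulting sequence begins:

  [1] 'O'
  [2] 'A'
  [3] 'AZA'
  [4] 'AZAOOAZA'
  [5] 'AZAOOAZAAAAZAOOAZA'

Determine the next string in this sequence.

AZAOOAZAAAAZAOOAZAAZAAZAAZAOOAZAAAAZAOOAZA

φ(AZAOOAZAAAAZAOOAZA) expands symbol-by-symbol to AZA OO AZA A A AZA OO AZA AZA AZA AZA OO AZA A A AZA OO AZA; joining the 18 pieces gives the next term.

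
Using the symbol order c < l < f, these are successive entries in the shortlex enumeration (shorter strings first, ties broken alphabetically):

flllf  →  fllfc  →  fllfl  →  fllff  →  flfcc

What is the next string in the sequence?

flfcl

Find the rightmost character of flfcc below f, bump it to the next letter, and reset everything to its right to c.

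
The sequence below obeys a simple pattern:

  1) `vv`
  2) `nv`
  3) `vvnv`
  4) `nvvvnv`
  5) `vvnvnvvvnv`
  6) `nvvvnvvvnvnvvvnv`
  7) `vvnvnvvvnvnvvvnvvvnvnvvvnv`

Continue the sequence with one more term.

Each term (from the third on) is the two preceding terms concatenated in order: term 3 = vv·nv = vvnv.
So term 8 is nvvvnvvvnvnvvvnv·vvnvnvvvnvnvvvnvvvnvnvvvnv.

nvvvnvvvnvnvvvnvvvnvnvvvnvnvvvnvvvnvnvvvnv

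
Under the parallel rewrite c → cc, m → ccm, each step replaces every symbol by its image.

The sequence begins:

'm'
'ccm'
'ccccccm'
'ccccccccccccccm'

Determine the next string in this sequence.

ccccccccccccccccccccccccccccccm

Applying the rule to each of the 15 symbols of ccccccccccccccm gives the pieces cc cc cc cc cc cc cc cc cc cc cc cc cc cc ccm, which concatenate to the answer.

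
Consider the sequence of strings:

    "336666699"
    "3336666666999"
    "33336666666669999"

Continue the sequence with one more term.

333336666666666699999

Each string has the form 3^{n-1} 6^{2n-1} 9^{n-1}, where the shown terms are n = 3, 4, 5.
Setting n = 6 gives 5, 11, 5 characters in each block.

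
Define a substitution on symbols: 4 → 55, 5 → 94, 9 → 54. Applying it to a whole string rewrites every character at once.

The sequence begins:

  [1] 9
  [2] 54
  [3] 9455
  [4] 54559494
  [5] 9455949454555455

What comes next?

Replace each of the 16 characters of 9455949454555455 in place — 54 55 94 94 54 55 54 55 94 55 94 94 94 55 94 94 — and concatenate.

54559494545554559455949494559494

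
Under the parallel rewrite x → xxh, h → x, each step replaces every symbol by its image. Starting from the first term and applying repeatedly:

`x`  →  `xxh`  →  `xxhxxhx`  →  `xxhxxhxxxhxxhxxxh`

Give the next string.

Rewriting the 17 symbols of xxhxxhxxxhxxhxxxh one by one yields xxh xxh x xxh xxh x xxh xxh xxh x xxh xxh x xxh xxh xxh x; concatenated:

xxhxxhxxxhxxhxxxhxxhxxhxxxhxxhxxxhxxhxxhx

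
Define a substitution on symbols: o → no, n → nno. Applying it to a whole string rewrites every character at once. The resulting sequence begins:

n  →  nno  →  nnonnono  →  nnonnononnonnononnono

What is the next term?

φ(nnonnononnonnononnono) expands symbol-by-symbol to nno nno no nno nno no nno no nno nno no nno nno no nno no nno nno no nno no; joining the 21 pieces gives the next term.

nnonnononnonnononnononnonnononnonnononnononnonnononnono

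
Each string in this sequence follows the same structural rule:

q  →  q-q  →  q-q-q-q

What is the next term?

Each string is two copies of the previous one joined by '-'.
Doubling q-q-q-q with '-' between the halves:

q-q-q-q-q-q-q-q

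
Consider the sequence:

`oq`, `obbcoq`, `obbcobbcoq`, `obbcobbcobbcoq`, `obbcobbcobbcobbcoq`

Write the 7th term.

Each term is the previous one with obbc prepended.
From obbcobbcobbcobbcoq, 2 further steps: obbcobbcobbcobbcoq → obbcobbcobbcobbcobbcoq → (answer).

obbcobbcobbcobbcobbcobbcoq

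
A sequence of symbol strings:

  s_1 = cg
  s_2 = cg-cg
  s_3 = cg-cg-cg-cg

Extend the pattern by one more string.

cg-cg-cg-cg-cg-cg-cg-cg

Every step duplicates the string with '-' between the halves.
One more doubling of cg-cg-cg-cg gives the answer.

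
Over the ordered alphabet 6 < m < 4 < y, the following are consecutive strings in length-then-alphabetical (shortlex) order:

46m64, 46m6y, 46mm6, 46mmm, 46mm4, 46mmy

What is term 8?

46m4m

Advancing 2 positions from 46mmy through 46mmy → 46m46 reaches term 8.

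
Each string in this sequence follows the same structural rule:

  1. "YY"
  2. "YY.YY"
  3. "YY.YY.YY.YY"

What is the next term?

s(k+1) = s(k)·.·s(k) — each term doubles the last with '.' between the halves.
One more doubling of YY.YY.YY.YY gives the answer.

YY.YY.YY.YY.YY.YY.YY.YY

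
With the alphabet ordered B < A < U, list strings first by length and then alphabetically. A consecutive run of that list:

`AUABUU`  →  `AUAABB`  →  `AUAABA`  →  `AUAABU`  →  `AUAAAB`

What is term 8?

Stepping forward 3 times from AUAAAB: AUAAAB → AUAAAA → AUAAAU, then the target.

AUAAUB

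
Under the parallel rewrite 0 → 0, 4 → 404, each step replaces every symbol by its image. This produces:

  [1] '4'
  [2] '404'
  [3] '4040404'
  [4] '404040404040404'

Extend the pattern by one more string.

Rewriting the 15 symbols of 404040404040404 one by one yields 404 0 404 0 404 0 404 0 404 0 404 0 404 0 404; concatenated:

4040404040404040404040404040404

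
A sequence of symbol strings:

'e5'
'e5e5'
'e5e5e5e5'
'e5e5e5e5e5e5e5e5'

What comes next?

Each string is two copies of the previous one concatenated.
Doubling e5e5e5e5e5e5e5e5:

e5e5e5e5e5e5e5e5e5e5e5e5e5e5e5e5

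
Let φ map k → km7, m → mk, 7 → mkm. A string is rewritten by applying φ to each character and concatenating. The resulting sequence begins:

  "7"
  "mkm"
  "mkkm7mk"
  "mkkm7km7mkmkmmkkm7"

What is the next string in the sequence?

Applying the rule to each of the 18 symbols of mkkm7km7mkmkmmkkm7 gives the pieces mk km7 km7 mk mkm km7 mk mkm mk km7 mk km7 mk mk km7 km7 mk mkm, which concatenate to the answer.

mkkm7km7mkmkmkm7mkmkmmkkm7mkkm7mkmkkm7km7mkmkm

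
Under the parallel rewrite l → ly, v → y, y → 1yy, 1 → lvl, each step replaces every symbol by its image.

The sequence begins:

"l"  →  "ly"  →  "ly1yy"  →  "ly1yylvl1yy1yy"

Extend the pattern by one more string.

ly1yylvl1yy1yylyylylvl1yy1yylvl1yy1yy

Applying the rule to each of the 14 symbols of ly1yylvl1yy1yy gives the pieces ly 1yy lvl 1yy 1yy ly y ly lvl 1yy 1yy lvl 1yy 1yy, which concatenate to the answer.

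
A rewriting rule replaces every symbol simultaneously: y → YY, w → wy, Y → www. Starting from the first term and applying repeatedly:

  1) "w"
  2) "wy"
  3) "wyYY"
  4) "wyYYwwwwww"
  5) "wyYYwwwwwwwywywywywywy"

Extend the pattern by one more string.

wyYYwwwwwwwywywywywywywyYYwyYYwyYYwyYYwyYYwyYY

φ(wyYYwwwwwwwywywywywywy) expands symbol-by-symbol to wy YY www www wy wy wy wy wy wy wy YY wy YY wy YY wy YY wy YY wy YY; joining the 22 pieces gives the next term.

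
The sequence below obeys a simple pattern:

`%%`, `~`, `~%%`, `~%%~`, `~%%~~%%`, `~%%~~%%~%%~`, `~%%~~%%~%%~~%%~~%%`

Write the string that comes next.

Each term (from the third on) is the previous term followed by the one before it: term 3 = ~·%% = ~%%.
Continuing: ~%%~~%%~%%~~%%~~%% · ~%%~~%%~%%~ gives term 8.

~%%~~%%~%%~~%%~~%%~%%~~%%~%%~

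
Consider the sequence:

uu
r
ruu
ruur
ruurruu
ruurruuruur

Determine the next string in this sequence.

ruurruuruurruurruu

Each term (from the third on) is the previous term followed by the one before it: term 3 = r·uu = ruu.
Continuing: ruurruuruur · ruurruu gives term 7.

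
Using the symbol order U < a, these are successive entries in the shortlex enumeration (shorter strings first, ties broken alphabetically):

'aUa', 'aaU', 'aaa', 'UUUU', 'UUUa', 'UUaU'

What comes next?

UUaa

Treat UUaU as a base-2 numeral over the given alphabet and add one, carrying through any trailing a's.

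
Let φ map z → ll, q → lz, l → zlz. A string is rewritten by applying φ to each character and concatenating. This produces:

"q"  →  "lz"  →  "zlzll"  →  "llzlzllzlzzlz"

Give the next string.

Replace each of the 13 characters of llzlzllzlzzlz in place — zlz zlz ll zlz ll zlz zlz ll zlz ll ll zlz ll — and concatenate.

zlzzlzllzlzllzlzzlzllzlzllllzlzll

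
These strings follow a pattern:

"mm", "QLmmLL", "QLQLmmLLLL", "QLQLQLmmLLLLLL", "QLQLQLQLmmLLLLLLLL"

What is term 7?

QLQLQLQLQLQLmmLLLLLLLLLLLL

Each term wraps the previous one in QL on the left and LL on the right.
From QLQLQLQLmmLLLLLLLL, 2 further steps: QLQLQLQLmmLLLLLLLL → QLQLQLQLQLmmLLLLLLLLLL → (answer).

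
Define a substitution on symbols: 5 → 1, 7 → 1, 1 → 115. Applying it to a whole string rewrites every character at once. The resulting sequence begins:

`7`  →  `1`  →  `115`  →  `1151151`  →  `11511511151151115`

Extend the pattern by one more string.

Rewriting the 17 symbols of 11511511151151115 one by one yields 115 115 1 115 115 1 115 115 115 1 115 115 1 115 115 115 1; concatenated:

11511511151151115115115111511511151151151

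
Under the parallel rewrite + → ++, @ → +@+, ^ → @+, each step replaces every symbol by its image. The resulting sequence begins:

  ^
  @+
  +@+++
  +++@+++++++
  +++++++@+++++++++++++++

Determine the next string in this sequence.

Rewriting the 23 symbols of +++++++@+++++++++++++++ one by one yields ++ ++ ++ ++ ++ ++ ++ +@+ ++ ++ ++ ++ ++ ++ ++ ++ ++ ++ ++ ++ ++ ++ ++; concatenated:

+++++++++++++++@+++++++++++++++++++++++++++++++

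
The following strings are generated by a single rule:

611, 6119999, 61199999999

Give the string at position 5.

The strings grow by a fixed suffix 9999 each time.
From 61199999999, 2 further steps: 61199999999 → 611999999999999 → (answer).

6119999999999999999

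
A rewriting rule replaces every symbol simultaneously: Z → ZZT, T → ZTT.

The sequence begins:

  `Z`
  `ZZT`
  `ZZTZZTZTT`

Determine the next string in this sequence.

ZZTZZTZTTZZTZZTZTTZZTZTTZTT

Rewriting each symbol of ZZTZZTZTT: Z→ZZT, Z→ZZT, T→ZTT, Z→ZZT, Z→ZZT, T→ZTT, Z→ZZT, T→ZTT, T→ZTT, which concatenates to ZZT ZZT ZTT ZZT ZZT ZTT ZZT ZTT ZTT.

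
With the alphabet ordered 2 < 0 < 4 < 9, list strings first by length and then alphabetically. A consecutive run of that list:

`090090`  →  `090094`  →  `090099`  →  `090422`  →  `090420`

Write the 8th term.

Stepping forward 3 times from 090420: 090420 → 090424 → 090429, then the target.

090402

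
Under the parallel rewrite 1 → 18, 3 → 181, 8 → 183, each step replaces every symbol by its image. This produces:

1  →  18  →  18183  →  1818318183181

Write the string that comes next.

Rewriting the 13 symbols of 1818318183181 one by one yields 18 183 18 183 181 18 183 18 183 181 18 183 18; concatenated:

181831818318118183181831811818318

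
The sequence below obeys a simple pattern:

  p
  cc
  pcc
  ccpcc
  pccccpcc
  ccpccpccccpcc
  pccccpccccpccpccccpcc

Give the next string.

This is a Fibonacci-style word recurrence s(k) = s(k−2)·s(k−1): e.g. p·cc = pcc.
So term 8 is ccpccpccccpcc·pccccpccccpccpccccpcc.

ccpccpccccpccpccccpccccpccpccccpcc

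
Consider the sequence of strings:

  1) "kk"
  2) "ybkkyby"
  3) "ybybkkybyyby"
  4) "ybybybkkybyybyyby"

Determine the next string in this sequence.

ybybybybkkybyybyybyyby

s(k+1) = yb·s(k)·yby, so each term gains yb as a prefix and yby as a suffix.
So the next term is yb·ybybybkkybyybyyby·yby.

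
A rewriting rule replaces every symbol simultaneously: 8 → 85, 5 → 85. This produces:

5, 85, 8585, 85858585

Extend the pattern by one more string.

Apply φ to 85858585 symbol by symbol: 8→85, 5→85, 8→85, 5→85, 8→85, 5→85, 8→85, 5→85; joined: 85 85 85 85 85 85 85 85.

8585858585858585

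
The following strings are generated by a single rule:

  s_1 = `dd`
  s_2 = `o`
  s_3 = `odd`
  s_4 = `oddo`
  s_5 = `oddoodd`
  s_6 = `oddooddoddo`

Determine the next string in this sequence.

oddooddoddooddoodd

This is a Fibonacci-style word recurrence s(k) = s(k−1)·s(k−2): e.g. o·dd = odd.
The next term joins oddooddoddo and oddoodd.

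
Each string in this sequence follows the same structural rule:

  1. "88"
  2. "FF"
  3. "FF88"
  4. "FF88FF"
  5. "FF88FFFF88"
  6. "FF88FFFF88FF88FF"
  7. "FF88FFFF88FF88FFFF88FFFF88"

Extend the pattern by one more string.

This is a Fibonacci-style word recurrence s(k) = s(k−1)·s(k−2): e.g. FF·88 = FF88.
The next term joins FF88FFFF88FF88FFFF88FFFF88 and FF88FFFF88FF88FF.

FF88FFFF88FF88FFFF88FFFF88FF88FFFF88FF88FF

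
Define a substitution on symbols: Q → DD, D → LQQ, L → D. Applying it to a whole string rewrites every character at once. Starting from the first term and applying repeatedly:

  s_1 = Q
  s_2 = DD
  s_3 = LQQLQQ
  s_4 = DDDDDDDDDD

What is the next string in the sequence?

LQQLQQLQQLQQLQQLQQLQQLQQLQQLQQ

Rewriting each symbol of DDDDDDDDDD: D→LQQ, D→LQQ, D→LQQ, D→LQQ, D→LQQ, D→LQQ, D→LQQ, D→LQQ, D→LQQ, D→LQQ, which concatenates to LQQ LQQ LQQ LQQ LQQ LQQ LQQ LQQ LQQ LQQ.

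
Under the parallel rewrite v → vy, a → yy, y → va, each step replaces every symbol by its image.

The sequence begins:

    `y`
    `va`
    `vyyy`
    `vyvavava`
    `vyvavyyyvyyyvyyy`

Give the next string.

Applying the rule to each of the 16 symbols of vyvavyyyvyyyvyyy gives the pieces vy va vy yy vy va va va vy va va va vy va va va, which concatenate to the answer.

vyvavyyyvyvavavavyvavavavyvavava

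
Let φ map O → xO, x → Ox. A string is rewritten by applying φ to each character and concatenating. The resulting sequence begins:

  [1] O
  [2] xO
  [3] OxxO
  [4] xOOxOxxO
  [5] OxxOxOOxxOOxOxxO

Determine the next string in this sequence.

Replace each of the 16 characters of OxxOxOOxxOOxOxxO in place — xO Ox Ox xO Ox xO xO Ox Ox xO xO Ox xO Ox Ox xO — and concatenate.

xOOxOxxOOxxOxOOxOxxOxOOxxOOxOxxO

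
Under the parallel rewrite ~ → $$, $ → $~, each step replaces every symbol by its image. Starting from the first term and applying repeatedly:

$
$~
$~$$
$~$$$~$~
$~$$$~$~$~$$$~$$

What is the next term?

$~$$$~$~$~$$$~$$$~$$$~$~$~$$$~$~

φ($~$$$~$~$~$$$~$$) expands symbol-by-symbol to $~ $$ $~ $~ $~ $$ $~ $$ $~ $$ $~ $~ $~ $$ $~ $~; joining the 16 pieces gives the next term.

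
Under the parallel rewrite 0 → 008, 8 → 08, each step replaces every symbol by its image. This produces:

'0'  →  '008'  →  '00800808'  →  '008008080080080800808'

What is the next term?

Rewriting the 21 symbols of 008008080080080800808 one by one yields 008 008 08 008 008 08 008 08 008 008 08 008 008 08 008 08 008 008 08 008 08; concatenated:

0080080800800808008080080080800800808008080080080800808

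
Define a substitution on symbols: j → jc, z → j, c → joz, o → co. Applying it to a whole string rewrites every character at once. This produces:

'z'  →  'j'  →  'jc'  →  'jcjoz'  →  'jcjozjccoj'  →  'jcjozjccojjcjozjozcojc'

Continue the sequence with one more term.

Rewriting the 22 symbols of jcjozjccojjcjozjozcojc one by one yields jc joz jc co j jc joz joz co jc jc joz jc co j jc co j joz co jc joz; concatenated:

jcjozjccojjcjozjozcojcjcjozjccojjccojjozcojcjoz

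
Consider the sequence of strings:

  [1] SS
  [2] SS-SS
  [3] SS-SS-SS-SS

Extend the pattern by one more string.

Each string is two copies of the previous one joined by '-'.
So the next term is two copies of SS-SS-SS-SS with '-' between the halves.

SS-SS-SS-SS-SS-SS-SS-SS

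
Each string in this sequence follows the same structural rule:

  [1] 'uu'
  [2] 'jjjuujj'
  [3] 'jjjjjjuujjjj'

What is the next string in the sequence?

s(k+1) = jjj·s(k)·jj, so each term gains jjj as a prefix and jj as a suffix.
One more step from jjjjjjuujjjj gives the answer.

jjjjjjjjjuujjjjjj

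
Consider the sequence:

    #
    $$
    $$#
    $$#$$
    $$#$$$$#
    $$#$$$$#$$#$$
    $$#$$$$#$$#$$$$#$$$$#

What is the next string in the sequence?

$$#$$$$#$$#$$$$#$$$$#$$#$$$$#$$#$$

From term 3 onward, concatenate the last term with the second-to-last: $$·# = $$#, $$#·$$ = $$#$$, …
So term 8 is $$#$$$$#$$#$$$$#$$$$#·$$#$$$$#$$#$$.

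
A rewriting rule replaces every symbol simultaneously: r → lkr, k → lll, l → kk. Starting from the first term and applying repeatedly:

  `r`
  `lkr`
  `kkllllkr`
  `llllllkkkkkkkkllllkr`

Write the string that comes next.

φ(llllllkkkkkkkkllllkr) expands symbol-by-symbol to kk kk kk kk kk kk lll lll lll lll lll lll lll lll kk kk kk kk lll lkr; joining the 20 pieces gives the next term.

kkkkkkkkkkkkllllllllllllllllllllllllkkkkkkkkllllkr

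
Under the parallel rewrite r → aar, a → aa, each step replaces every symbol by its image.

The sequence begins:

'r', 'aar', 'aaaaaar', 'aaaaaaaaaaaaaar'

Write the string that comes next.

Applying the rule to each of the 15 symbols of aaaaaaaaaaaaaar gives the pieces aa aa aa aa aa aa aa aa aa aa aa aa aa aa aar, which concatenate to the answer.

aaaaaaaaaaaaaaaaaaaaaaaaaaaaaar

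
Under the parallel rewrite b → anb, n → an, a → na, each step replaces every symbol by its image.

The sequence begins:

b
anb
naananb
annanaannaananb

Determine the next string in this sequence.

φ(annanaannaananb) expands symbol-by-symbol to na an an na an na na an an na na an na an anb; joining the 15 pieces gives the next term.

naanannaannanaanannanaannaananb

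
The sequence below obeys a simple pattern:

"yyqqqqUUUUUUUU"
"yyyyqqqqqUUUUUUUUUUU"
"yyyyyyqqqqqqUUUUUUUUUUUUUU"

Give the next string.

yyyyyyyyqqqqqqqUUUUUUUUUUUUUUUUU

The n-th term is 2n-2 y's then n+2 q's then 3n+2 U's, where the shown terms are n = 2, 3, 4.
For the next term, n = 5, so the run lengths are 8, 7, 17.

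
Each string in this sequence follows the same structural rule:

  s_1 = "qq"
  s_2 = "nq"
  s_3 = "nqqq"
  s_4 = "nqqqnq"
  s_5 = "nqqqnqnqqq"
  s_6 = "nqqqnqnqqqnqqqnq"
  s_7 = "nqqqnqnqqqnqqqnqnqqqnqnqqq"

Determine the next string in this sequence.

This is a Fibonacci-style word recurrence s(k) = s(k−1)·s(k−2): e.g. nq·qq = nqqq.
The next term joins nqqqnqnqqqnqqqnqnqqqnqnqqq and nqqqnqnqqqnqqqnq.

nqqqnqnqqqnqqqnqnqqqnqnqqqnqqqnqnqqqnqqqnq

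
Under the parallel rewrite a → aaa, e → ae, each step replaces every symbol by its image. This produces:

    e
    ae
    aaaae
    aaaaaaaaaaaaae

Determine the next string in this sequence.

Applying the rule to each of the 14 symbols of aaaaaaaaaaaaae gives the pieces aaa aaa aaa aaa aaa aaa aaa aaa aaa aaa aaa aaa aaa ae, which concatenate to the answer.

aaaaaaaaaaaaaaaaaaaaaaaaaaaaaaaaaaaaaaaae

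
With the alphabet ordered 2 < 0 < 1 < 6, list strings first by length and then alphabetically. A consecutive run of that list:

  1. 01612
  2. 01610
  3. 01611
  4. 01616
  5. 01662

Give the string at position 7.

Stepping forward 2 times from 01662: 01662 → 01660, then the target.

01661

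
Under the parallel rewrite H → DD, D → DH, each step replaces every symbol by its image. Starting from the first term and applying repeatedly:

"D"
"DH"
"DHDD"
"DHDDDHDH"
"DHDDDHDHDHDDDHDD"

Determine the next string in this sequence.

DHDDDHDHDHDDDHDDDHDDDHDHDHDDDHDH

φ(DHDDDHDHDHDDDHDD) expands symbol-by-symbol to DH DD DH DH DH DD DH DD DH DD DH DH DH DD DH DH; joining the 16 pieces gives the next term.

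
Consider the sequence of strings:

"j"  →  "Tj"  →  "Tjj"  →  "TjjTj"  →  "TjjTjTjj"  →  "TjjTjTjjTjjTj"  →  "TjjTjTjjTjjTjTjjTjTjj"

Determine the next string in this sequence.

This is a Fibonacci-style word recurrence s(k) = s(k−1)·s(k−2): e.g. Tj·j = Tjj.
The next term joins TjjTjTjjTjjTjTjjTjTjj and TjjTjTjjTjjTj.

TjjTjTjjTjjTjTjjTjTjjTjjTjTjjTjjTj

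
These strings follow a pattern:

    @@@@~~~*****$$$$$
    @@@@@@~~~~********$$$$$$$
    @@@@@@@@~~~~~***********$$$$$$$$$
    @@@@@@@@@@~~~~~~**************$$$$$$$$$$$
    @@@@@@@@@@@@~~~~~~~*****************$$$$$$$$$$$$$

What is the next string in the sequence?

Each string has the form @^{2n} ~^{n+1} *^{3n-1} $^{2n+1}, where the shown terms are n = 2, 3, 4, 5, 6.
Setting n = 7 gives 14, 8, 20, 15 characters in each block.

@@@@@@@@@@@@@@~~~~~~~~********************$$$$$$$$$$$$$$$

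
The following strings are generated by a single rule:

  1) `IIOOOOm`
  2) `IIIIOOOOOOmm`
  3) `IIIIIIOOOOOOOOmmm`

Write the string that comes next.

Reading off run lengths: I runs 2, 4, 6; O runs 4, 6, 8; m runs 1, 2, 3 — each is linear in n (n = 1, 2, …).
Setting n = 4 gives 8, 10, 4 characters in each block.

IIIIIIIIOOOOOOOOOOmmmm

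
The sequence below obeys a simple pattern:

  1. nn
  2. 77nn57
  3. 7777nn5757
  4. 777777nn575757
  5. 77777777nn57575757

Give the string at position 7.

777777777777nn575757575757

Every step adds 77 to the front and 57 to the end of the previous string.
From 77777777nn57575757, 2 further steps: 77777777nn57575757 → 7777777777nn5757575757 → (answer).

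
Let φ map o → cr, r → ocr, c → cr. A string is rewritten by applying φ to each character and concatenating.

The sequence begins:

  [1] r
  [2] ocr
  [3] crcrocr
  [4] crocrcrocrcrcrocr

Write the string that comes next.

φ(crocrcrocrcrcrocr) expands symbol-by-symbol to cr ocr cr cr ocr cr ocr cr cr ocr cr ocr cr ocr cr cr ocr; joining the 17 pieces gives the next term.

crocrcrcrocrcrocrcrcrocrcrocrcrocrcrcrocr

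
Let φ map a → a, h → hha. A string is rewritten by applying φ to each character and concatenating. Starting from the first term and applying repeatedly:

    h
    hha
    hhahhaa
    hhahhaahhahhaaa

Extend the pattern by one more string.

hhahhaahhahhaaahhahhaahhahhaaaa

Applying the rule to each of the 15 symbols of hhahhaahhahhaaa gives the pieces hha hha a hha hha a a hha hha a hha hha a a a, which concatenate to the answer.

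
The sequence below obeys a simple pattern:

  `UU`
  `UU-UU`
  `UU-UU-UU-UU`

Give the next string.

Each string is two copies of the previous one joined by '-'.
Doubling UU-UU-UU-UU with '-' between the halves:

UU-UU-UU-UU-UU-UU-UU-UU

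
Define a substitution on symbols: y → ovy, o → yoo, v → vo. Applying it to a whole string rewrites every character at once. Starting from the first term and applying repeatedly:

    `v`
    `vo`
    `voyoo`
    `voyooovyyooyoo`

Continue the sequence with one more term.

voyooovyyooyooyoovoovyovyyooyooovyyooyoo

Applying the rule to each of the 14 symbols of voyooovyyooyoo gives the pieces vo yoo ovy yoo yoo yoo vo ovy ovy yoo yoo ovy yoo yoo, which concatenate to the answer.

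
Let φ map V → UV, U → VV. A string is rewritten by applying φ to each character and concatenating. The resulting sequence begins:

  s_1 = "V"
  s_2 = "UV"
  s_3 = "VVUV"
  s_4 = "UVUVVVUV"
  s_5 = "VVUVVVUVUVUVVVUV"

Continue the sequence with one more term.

UVUVVVUVUVUVVVUVVVUVVVUVUVUVVVUV

Replace each of the 16 characters of VVUVVVUVUVUVVVUV in place — UV UV VV UV UV UV VV UV VV UV VV UV UV UV VV UV — and concatenate.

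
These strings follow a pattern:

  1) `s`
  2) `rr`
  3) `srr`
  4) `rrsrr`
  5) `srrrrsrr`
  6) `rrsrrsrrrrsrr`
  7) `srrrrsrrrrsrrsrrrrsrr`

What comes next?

This is a Fibonacci-style word recurrence s(k) = s(k−2)·s(k−1): e.g. s·rr = srr.
So term 8 is rrsrrsrrrrsrr·srrrrsrrrrsrrsrrrrsrr.

rrsrrsrrrrsrrsrrrrsrrrrsrrsrrrrsrr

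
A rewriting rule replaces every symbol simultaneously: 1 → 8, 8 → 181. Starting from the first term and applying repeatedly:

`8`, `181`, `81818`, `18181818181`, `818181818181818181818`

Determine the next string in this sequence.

1818181818181818181818181818181818181818181

Replace each of the 21 characters of 818181818181818181818 in place — 181 8 181 8 181 8 181 8 181 8 181 8 181 8 181 8 181 8 181 8 181 — and concatenate.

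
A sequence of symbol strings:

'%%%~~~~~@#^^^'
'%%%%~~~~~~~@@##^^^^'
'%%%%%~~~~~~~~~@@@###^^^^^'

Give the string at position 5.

Term n consists of n+2 %'s, followed by 2n+3 ~'s, followed by n @'s, followed by n #'s, followed by n+2 ^'s (n = 1, 2, …).
At n = 5 the blocks have lengths 7, 13, 5, 5, 7.

%%%%%%%~~~~~~~~~~~~~@@@@@#####^^^^^^^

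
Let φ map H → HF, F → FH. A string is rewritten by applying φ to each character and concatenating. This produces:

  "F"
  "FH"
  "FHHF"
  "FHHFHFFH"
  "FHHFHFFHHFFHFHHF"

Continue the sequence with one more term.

FHHFHFFHHFFHFHHFHFFHFHHFFHHFHFFH

φ(FHHFHFFHHFFHFHHF) expands symbol-by-symbol to FH HF HF FH HF FH FH HF HF FH FH HF FH HF HF FH; joining the 16 pieces gives the next term.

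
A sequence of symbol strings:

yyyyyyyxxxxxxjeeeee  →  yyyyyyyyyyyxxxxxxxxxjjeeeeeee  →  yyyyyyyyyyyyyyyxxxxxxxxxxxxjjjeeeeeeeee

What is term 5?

Term n consists of 4n+3 y's, followed by 3n+3 x's, followed by n j's, followed by 2n+3 e's (n = 1, 2, …).
Setting n = 5 gives 23, 18, 5, 13 characters in each block.

yyyyyyyyyyyyyyyyyyyyyyyxxxxxxxxxxxxxxxxxxjjjjjeeeeeeeeeeeee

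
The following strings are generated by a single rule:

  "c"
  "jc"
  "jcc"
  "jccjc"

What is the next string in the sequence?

jccjcjcc

Each term (from the third on) is the previous term followed by the one before it: term 3 = jc·c = jcc.
So term 5 is jccjc·jcc.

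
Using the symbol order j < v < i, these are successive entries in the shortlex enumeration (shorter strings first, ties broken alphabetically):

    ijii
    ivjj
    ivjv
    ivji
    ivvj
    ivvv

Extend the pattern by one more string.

The successor of ivvv increments the rightmost position that isn't already i and resets every position after it to j.

ivvi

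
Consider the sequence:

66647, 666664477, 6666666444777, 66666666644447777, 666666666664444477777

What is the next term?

Reading off run lengths: 6 runs 3, 5, 7, 9, 11; 4 runs 1, 2, 3, 4, 5; 7 runs 1, 2, 3, 4, 5 — each is linear in n (n = 1, 2, …).
At n = 6 the blocks have lengths 13, 6, 6.

6666666666666444444777777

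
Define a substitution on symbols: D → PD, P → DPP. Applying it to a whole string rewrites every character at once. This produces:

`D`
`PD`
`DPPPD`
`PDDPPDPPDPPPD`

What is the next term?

Rewriting the 13 symbols of PDDPPDPPDPPPD one by one yields DPP PD PD DPP DPP PD DPP DPP PD DPP DPP DPP PD; concatenated:

DPPPDPDDPPDPPPDDPPDPPPDDPPDPPDPPPD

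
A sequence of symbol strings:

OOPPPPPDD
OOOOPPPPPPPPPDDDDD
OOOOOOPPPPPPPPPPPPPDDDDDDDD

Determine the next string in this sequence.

The n-th term is 2n O's then 4n+1 P's then 3n-1 D's (n = 1, 2, …).
At n = 4 the blocks have lengths 8, 17, 11.

OOOOOOOOPPPPPPPPPPPPPPPPPDDDDDDDDDDD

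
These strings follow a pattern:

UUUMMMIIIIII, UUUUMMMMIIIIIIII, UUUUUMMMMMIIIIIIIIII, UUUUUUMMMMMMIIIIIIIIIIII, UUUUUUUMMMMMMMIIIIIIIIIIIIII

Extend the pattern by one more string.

UUUUUUUUMMMMMMMMIIIIIIIIIIIIIIII

Term n consists of n U's, followed by n M's, followed by 2n I's, where the shown terms are n = 3, 4, 5, 6, 7.
For the next term, n = 8, so the run lengths are 8, 8, 16.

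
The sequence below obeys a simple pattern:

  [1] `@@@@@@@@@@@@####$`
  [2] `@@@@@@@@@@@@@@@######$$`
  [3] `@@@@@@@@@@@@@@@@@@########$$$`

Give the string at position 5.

@@@@@@@@@@@@@@@@@@@@@@@@############$$$$$

The n-th term is 3n+3 @'s then 2n-2 #'s then n-2 $'s, where the shown terms are n = 3, 4, 5.
At n = 7 the blocks have lengths 24, 12, 5.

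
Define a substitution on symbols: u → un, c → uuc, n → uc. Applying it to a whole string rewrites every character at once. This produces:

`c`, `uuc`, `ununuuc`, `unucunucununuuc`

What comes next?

Applying the rule to each of the 15 symbols of unucunucununuuc gives the pieces un uc un uuc un uc un uuc un uc un uc un un uuc, which concatenate to the answer.

unucunuucunucunuucunucunucununuuc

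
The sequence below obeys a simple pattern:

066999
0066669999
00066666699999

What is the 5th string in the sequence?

Reading off run lengths: 0 runs 1, 2, 3; 6 runs 2, 4, 6; 9 runs 3, 4, 5 — each is linear in n (n = 1, 2, …).
At n = 5 the blocks have lengths 5, 10, 7.

0000066666666669999999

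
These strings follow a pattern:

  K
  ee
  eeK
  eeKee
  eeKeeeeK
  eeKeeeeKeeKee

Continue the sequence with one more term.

eeKeeeeKeeKeeeeKeeeeK

Each term (from the third on) is the previous term followed by the one before it: term 3 = ee·K = eeK.
Continuing: eeKeeeeKeeKee · eeKeeeeK gives term 7.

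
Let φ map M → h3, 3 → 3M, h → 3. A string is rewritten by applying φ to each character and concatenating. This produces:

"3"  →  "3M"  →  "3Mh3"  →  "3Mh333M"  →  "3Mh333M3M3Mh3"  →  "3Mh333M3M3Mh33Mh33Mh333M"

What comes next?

φ(3Mh333M3M3Mh33Mh33Mh333M) expands symbol-by-symbol to 3M h3 3 3M 3M 3M h3 3M h3 3M h3 3 3M 3M h3 3 3M 3M h3 3 3M 3M 3M h3; joining the 24 pieces gives the next term.

3Mh333M3M3Mh33Mh33Mh333M3Mh333M3Mh333M3M3Mh3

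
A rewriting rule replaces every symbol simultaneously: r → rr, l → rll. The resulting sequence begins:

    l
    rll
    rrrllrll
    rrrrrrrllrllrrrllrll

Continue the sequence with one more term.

Rewriting the 20 symbols of rrrrrrrllrllrrrllrll one by one yields rr rr rr rr rr rr rr rll rll rr rll rll rr rr rr rll rll rr rll rll; concatenated:

rrrrrrrrrrrrrrrllrllrrrllrllrrrrrrrllrllrrrllrll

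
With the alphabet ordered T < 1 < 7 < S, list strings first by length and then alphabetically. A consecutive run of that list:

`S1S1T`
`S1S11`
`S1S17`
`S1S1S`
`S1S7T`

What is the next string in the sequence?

Treat S1S7T as a base-4 numeral over the given alphabet and add one, carrying through any trailing S's.

S1S71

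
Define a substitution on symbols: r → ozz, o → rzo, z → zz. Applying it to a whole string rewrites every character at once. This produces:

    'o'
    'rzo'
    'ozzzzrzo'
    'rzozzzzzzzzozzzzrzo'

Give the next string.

Rewriting the 19 symbols of rzozzzzzzzzozzzzrzo one by one yields ozz zz rzo zz zz zz zz zz zz zz zz rzo zz zz zz zz ozz zz rzo; concatenated:

ozzzzrzozzzzzzzzzzzzzzzzrzozzzzzzzzozzzzrzo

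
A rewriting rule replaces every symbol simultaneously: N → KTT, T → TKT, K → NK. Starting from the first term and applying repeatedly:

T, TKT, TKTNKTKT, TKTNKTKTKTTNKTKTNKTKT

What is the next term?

TKTNKTKTKTTNKTKTNKTKTNKTKTTKTKTTNKTKTNKTKTKTTNKTKTNKTKT

φ(TKTNKTKTKTTNKTKTNKTKT) expands symbol-by-symbol to TKT NK TKT KTT NK TKT NK TKT NK TKT TKT KTT NK TKT NK TKT KTT NK TKT NK TKT; joining the 21 pieces gives the next term.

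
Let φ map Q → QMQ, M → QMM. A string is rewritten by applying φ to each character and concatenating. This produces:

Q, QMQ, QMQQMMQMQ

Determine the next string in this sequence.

Apply φ to QMQQMMQMQ symbol by symbol: Q→QMQ, M→QMM, Q→QMQ, Q→QMQ, M→QMM, M→QMM, Q→QMQ, M→QMM, Q→QMQ; joined: QMQ QMM QMQ QMQ QMM QMM QMQ QMM QMQ.

QMQQMMQMQQMQQMMQMMQMQQMMQMQ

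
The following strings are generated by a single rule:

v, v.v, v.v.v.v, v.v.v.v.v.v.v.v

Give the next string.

Each string is two copies of the previous one joined by '.'.
Doubling v.v.v.v.v.v.v.v with '.' between the halves:

v.v.v.v.v.v.v.v.v.v.v.v.v.v.v.v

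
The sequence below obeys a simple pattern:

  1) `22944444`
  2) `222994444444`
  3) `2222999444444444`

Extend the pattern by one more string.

Each string has the form 2^{n} 9^{n-1} 4^{2n+1}, where the shown terms are n = 2, 3, 4.
For the next term, n = 5, so the run lengths are 5, 4, 11.

22222999944444444444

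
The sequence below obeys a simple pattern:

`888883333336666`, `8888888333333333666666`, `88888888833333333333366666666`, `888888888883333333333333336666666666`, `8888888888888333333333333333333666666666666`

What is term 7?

888888888888888883333333333333333333333336666666666666666

Each string has the form 8^{2n+3} 3^{3n+3} 6^{2n+2} (n = 1, 2, …).
For term 7, n = 7, so the run lengths are 17, 24, 16.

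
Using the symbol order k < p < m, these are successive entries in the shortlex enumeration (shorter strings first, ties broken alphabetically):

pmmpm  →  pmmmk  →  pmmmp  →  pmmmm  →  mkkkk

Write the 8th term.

mkkpk

Continuing the enumeration 3 steps past mkkkk: mkkkk → mkkkp → mkkkm → (answer).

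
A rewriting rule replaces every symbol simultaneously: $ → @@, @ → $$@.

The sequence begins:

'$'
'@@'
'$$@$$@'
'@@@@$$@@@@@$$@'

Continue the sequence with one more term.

Rewriting the 14 symbols of @@@@$$@@@@@$$@ one by one yields $$@ $$@ $$@ $$@ @@ @@ $$@ $$@ $$@ $$@ $$@ @@ @@ $$@; concatenated:

$$@$$@$$@$$@@@@@$$@$$@$$@$$@$$@@@@@$$@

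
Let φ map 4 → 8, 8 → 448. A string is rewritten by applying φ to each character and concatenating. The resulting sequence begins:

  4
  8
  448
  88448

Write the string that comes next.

Rewriting each symbol of 88448: 8→448, 8→448, 4→8, 4→8, 8→448, which concatenates to 448 448 8 8 448.

44844888448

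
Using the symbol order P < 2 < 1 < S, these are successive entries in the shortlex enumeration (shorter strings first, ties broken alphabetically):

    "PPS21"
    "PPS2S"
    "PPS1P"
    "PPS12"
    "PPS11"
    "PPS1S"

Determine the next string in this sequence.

Find the rightmost character of PPS1S below S, bump it to the next letter, and reset everything to its right to P.

PPSSP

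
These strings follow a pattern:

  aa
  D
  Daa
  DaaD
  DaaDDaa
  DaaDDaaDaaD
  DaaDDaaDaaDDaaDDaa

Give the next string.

DaaDDaaDaaDDaaDDaaDaaDDaaDaaD

Each term (from the third on) is the previous term followed by the one before it: term 3 = D·aa = Daa.
Continuing: DaaDDaaDaaDDaaDDaa · DaaDDaaDaaD gives term 8.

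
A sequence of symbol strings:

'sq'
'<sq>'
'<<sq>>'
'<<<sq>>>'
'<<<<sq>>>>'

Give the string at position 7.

<<<<<<sq>>>>>>

Each term wraps the previous one in < on the left and > on the right.
From <<<<sq>>>>, 2 further steps: <<<<sq>>>> → <<<<<sq>>>>> → (answer).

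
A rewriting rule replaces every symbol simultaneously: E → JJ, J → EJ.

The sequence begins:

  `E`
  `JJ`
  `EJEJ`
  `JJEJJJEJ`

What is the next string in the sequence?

Expanding JJEJJJEJ: J→EJ, J→EJ, E→JJ, J→EJ, J→EJ, J→EJ, E→JJ, J→EJ. Concatenated: EJ EJ JJ EJ EJ EJ JJ EJ.

EJEJJJEJEJEJJJEJ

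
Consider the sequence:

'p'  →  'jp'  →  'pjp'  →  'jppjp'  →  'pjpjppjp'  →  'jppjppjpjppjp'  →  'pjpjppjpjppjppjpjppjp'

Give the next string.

jppjppjpjppjppjpjppjpjppjppjpjppjp

This is a Fibonacci-style word recurrence s(k) = s(k−2)·s(k−1): e.g. p·jp = pjp.
So term 8 is jppjppjpjppjp·pjpjppjpjppjppjpjppjp.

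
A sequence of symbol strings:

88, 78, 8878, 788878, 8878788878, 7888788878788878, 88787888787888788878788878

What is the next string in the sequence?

788878887878887888787888787888788878788878

Each term (from the third on) is the two preceding terms concatenated in order: term 3 = 88·78 = 8878.
Continuing: 7888788878788878 · 88787888787888788878788878 gives term 8.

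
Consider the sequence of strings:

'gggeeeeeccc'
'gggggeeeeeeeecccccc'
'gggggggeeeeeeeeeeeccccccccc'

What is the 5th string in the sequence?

gggggggggggeeeeeeeeeeeeeeeeeccccccccccccccc

The n-th term is 2n+1 g's then 3n+2 e's then 3n c's (n = 1, 2, …).
At n = 5 the blocks have lengths 11, 17, 15.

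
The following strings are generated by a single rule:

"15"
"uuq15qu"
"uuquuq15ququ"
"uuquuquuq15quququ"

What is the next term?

Every step adds uuq to the front and qu to the end of the previous string.
Applying this once more to uuquuquuq15quququ:

uuquuquuquuq15ququququ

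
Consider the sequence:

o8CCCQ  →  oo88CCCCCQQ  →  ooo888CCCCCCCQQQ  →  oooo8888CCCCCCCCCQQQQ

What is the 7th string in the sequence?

ooooooo8888888CCCCCCCCCCCCCCCQQQQQQQ

The n-th term is n o's then n 8's then 2n+1 C's then n Q's (n = 1, 2, …).
For term 7, n = 7, so the run lengths are 7, 7, 15, 7.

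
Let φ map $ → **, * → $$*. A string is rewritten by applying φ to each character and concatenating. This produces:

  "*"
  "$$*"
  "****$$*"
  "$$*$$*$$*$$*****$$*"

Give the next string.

Applying the rule to each of the 19 symbols of $$*$$*$$*$$*****$$* gives the pieces ** ** $$* ** ** $$* ** ** $$* ** ** $$* $$* $$* $$* $$* ** ** $$*, which concatenate to the answer.

****$$*****$$*****$$*****$$*$$*$$*$$*$$*****$$*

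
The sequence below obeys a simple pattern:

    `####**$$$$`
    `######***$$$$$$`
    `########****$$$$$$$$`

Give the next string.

Reading off run lengths: # runs 4, 6, 8; * runs 2, 3, 4; $ runs 4, 6, 8 — each is linear in n, where the shown terms are n = 2, 3, 4.
For the next term, n = 5, so the run lengths are 10, 5, 10.

##########*****$$$$$$$$$$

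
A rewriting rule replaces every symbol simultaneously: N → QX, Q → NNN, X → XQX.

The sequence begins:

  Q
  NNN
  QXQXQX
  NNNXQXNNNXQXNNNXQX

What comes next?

φ(NNNXQXNNNXQXNNNXQX) expands symbol-by-symbol to QX QX QX XQX NNN XQX QX QX QX XQX NNN XQX QX QX QX XQX NNN XQX; joining the 18 pieces gives the next term.

QXQXQXXQXNNNXQXQXQXQXXQXNNNXQXQXQXQXXQXNNNXQX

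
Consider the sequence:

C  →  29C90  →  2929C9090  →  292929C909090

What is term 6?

2929292929C9090909090

Every step adds 29 to the front and 90 to the end of the previous string.
From 292929C909090, 2 further steps: 292929C909090 → 29292929C90909090 → (answer).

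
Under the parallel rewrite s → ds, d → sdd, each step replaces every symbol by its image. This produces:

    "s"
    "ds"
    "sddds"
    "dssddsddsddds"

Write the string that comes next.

Replace each of the 13 characters of dssddsddsddds in place — sdd ds ds sdd sdd ds sdd sdd ds sdd sdd sdd ds — and concatenate.

sdddsdssddsdddssddsdddssddsddsddds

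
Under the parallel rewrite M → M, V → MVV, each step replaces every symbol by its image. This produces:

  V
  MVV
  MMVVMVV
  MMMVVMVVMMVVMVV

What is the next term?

Replace each of the 15 characters of MMMVVMVVMMVVMVV in place — M M M MVV MVV M MVV MVV M M MVV MVV M MVV MVV — and concatenate.

MMMMVVMVVMMVVMVVMMMVVMVVMMVVMVV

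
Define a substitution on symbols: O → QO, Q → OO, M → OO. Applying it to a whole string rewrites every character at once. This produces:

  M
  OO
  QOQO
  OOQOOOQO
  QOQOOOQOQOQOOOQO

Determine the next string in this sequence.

φ(QOQOOOQOQOQOOOQO) expands symbol-by-symbol to OO QO OO QO QO QO OO QO OO QO OO QO QO QO OO QO; joining the 16 pieces gives the next term.

OOQOOOQOQOQOOOQOOOQOOOQOQOQOOOQO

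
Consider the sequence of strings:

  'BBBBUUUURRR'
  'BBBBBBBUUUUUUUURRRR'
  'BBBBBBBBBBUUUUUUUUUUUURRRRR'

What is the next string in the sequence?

BBBBBBBBBBBBBUUUUUUUUUUUUUUUURRRRRR

Reading off run lengths: B runs 4, 7, 10; U runs 4, 8, 12; R runs 3, 4, 5 — each is linear in n (n = 1, 2, …).
For the next term, n = 4, so the run lengths are 13, 16, 6.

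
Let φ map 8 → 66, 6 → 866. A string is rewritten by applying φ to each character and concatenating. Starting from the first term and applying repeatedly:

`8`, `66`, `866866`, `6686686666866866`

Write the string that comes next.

Rewriting the 16 symbols of 6686686666866866 one by one yields 866 866 66 866 866 66 866 866 866 866 66 866 866 66 866 866; concatenated:

86686666866866668668668668666686686666866866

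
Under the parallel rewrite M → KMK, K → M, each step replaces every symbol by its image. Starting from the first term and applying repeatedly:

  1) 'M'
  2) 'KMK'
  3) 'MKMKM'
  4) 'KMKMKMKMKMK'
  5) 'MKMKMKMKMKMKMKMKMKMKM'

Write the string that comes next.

KMKMKMKMKMKMKMKMKMKMKMKMKMKMKMKMKMKMKMKMKMK

Applying the rule to each of the 21 symbols of MKMKMKMKMKMKMKMKMKMKM gives the pieces KMK M KMK M KMK M KMK M KMK M KMK M KMK M KMK M KMK M KMK M KMK, which concatenate to the answer.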